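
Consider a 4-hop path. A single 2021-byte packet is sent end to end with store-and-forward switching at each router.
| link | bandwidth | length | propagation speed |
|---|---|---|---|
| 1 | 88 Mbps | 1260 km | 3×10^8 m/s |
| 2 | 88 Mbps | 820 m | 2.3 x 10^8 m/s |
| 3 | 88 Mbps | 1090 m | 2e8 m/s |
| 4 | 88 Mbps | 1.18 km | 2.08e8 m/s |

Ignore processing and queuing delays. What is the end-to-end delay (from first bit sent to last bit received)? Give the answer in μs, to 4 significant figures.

L = 2021 × 8 = 16168 bits.
Transmission delay per hop = L/R = 16168/88000000 = 183.727 μs; 4 hops → 734.909 μs.
Propagation delays (d/s per hop): 4200, 3.56522, 5.45, 5.67308 μs; sum = 4214.69 μs.
End-to-end = 4950 μs.

4950 μs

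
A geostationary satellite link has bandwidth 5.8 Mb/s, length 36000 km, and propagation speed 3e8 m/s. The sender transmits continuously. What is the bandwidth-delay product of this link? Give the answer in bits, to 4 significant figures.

696000 bits

Propagation delay = 36000000 / 300000000 = 0.12 s.
BDP = R × t_prop = 5800000 × 0.12 = 696000 bits.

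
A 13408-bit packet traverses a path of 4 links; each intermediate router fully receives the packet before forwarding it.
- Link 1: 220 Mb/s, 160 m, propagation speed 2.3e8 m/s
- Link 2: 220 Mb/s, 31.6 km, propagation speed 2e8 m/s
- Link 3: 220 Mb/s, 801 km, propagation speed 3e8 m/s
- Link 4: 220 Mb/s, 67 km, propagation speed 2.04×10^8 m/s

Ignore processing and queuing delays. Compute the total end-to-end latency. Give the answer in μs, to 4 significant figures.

3401 μs

Transmission delay per hop = L/R = 13408/220000000 = 60.9455 μs; 4 hops → 243.782 μs.
Propagation delays (d/s per hop): 0.695652, 158, 2670, 328.431 μs; sum = 3157.13 μs.
End-to-end = 3401 μs.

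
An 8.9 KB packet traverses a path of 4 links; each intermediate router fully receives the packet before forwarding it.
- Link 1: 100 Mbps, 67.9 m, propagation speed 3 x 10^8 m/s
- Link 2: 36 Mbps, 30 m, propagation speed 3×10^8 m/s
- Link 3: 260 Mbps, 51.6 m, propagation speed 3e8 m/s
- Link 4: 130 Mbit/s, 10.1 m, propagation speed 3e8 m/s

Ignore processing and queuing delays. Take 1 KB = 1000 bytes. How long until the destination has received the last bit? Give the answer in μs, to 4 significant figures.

L = 71200 bits.
Transmission delays (L/R per hop): 712, 1977.78, 273.846, 547.692 μs; sum = 3511.32 μs.
Propagation delays (d/s per hop): 0.226333, 0.1, 0.172, 0.0336667 μs; sum = 0.532 μs.
End-to-end = 3512 μs.

3512 μs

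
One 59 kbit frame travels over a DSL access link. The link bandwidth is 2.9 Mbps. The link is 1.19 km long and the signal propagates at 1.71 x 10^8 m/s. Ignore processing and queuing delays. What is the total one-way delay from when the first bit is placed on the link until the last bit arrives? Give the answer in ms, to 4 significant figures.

L = 59000 bits.
Transmission delay = L/R = 59000 / 2900000 = 20.3448 ms.
Propagation delay = d/s = 1190 m / 171000000 m/s = 0.00695906 ms.
Total = 20.35 ms.

20.35 ms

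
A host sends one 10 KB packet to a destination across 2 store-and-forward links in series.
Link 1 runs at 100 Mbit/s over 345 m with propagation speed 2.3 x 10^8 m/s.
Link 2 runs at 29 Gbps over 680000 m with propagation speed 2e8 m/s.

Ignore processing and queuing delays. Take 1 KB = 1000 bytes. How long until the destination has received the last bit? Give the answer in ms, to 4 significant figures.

4.204 ms

L = 80000 bits.
Transmission delays (L/R per hop): 0.8, 0.00275862 ms; sum = 0.802759 ms.
Propagation delays (d/s per hop): 0.0015, 3.4 ms; sum = 3.4015 ms.
End-to-end = 4.204 ms.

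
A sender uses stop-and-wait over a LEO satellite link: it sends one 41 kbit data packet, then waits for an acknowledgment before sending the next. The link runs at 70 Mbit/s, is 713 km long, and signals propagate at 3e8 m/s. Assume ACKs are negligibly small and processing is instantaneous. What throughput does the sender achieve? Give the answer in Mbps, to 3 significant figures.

t_tx = L/R = 41000/70000000 = 0.000585714 s.
t_prop = 713000/300000000 = 0.00237667 s; RTT = 0.00475333 s.
Cycle = t_tx + RTT = 0.00533905 s.
Throughput = L / cycle = 41000 / 0.00533905 = 7.68 Mbps.

7.68 Mbps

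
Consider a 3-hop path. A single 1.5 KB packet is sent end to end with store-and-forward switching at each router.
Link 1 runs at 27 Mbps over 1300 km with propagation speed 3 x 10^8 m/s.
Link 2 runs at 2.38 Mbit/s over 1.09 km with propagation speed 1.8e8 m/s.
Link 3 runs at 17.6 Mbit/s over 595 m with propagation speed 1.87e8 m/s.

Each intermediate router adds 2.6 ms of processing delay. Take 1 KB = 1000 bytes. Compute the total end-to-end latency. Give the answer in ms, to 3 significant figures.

L = 12000 bits.
Transmission delays (L/R per hop): 0.444444, 5.04202, 0.681818 ms; sum = 6.16828 ms.
Propagation delays (d/s per hop): 4.33333, 0.00605556, 0.00318182 ms; sum = 4.34257 ms.
Processing at 2 router(s): 2 × 2.6 ms = 5.2 ms.
End-to-end = 15.7 ms.

15.7 ms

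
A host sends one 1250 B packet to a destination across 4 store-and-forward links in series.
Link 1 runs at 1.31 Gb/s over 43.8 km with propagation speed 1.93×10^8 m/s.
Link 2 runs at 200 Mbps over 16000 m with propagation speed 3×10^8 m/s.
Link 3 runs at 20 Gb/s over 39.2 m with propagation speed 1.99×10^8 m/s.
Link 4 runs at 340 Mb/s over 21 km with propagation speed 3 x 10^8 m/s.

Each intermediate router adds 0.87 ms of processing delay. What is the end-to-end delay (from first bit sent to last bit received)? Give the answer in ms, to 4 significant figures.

3.048 ms

L = 1250 × 8 = 10000 bits.
Transmission delays (L/R per hop): 0.00763359, 0.05, 0.0005, 0.0294118 ms; sum = 0.0875454 ms.
Propagation delays (d/s per hop): 0.226943, 0.0533333, 0.000196985, 0.07 ms; sum = 0.350473 ms.
Processing at 3 router(s): 3 × 0.87 ms = 2.61 ms.
End-to-end = 3.048 ms.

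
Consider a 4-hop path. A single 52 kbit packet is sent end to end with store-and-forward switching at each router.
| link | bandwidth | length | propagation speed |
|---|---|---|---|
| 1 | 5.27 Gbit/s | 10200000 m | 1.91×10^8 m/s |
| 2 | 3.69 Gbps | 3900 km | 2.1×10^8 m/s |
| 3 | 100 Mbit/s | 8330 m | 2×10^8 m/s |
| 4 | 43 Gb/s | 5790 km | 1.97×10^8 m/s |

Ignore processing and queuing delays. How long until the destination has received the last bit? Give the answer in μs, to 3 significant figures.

102000 μs

L = 52000 bits.
Transmission delays (L/R per hop): 9.86717, 14.0921, 520, 1.2093 μs; sum = 545.169 μs.
Propagation delays (d/s per hop): 53403.1, 18571.4, 41.65, 29390.9 μs; sum = 101407 μs.
End-to-end = 102000 μs.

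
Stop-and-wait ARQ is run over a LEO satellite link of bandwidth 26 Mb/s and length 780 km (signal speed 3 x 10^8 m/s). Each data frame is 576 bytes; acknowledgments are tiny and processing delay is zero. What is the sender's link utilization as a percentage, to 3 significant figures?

3.30 %

t_tx = L/R = 4608/26000000 = 0.000177231 s.
t_prop = 780000/300000000 = 0.0026 s; RTT = 0.0052 s.
Cycle = t_tx + RTT = 0.00537723 s.
Utilization = t_tx / cycle = 0.000177231/0.00537723 = 3.30 %.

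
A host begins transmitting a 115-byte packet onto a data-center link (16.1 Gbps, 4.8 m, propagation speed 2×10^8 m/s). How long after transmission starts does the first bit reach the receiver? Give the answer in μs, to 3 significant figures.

0.0240 μs

First bit experiences only propagation delay: d/s = 4.8/200000000 = 0.0240 μs.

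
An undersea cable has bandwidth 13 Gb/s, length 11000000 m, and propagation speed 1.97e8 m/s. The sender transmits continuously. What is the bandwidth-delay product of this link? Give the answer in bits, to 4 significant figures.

Propagation delay = 11000000 / 197000000 = 0.0558376 s.
BDP = R × t_prop = 13000000000 × 0.0558376 = 725888000 bits.

725900000 bits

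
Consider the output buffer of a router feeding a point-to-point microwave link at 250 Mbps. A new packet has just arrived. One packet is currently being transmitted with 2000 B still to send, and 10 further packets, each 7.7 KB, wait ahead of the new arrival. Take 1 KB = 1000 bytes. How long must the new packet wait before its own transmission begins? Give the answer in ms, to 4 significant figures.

2.528 ms

Each queued packet: L/R = 61600/250000000 = 0.2464 ms.
10 queued → 2.464 ms.
Plus remaining 16000 bits of current packet: 0.064 ms.
Queuing delay = 2.528 ms.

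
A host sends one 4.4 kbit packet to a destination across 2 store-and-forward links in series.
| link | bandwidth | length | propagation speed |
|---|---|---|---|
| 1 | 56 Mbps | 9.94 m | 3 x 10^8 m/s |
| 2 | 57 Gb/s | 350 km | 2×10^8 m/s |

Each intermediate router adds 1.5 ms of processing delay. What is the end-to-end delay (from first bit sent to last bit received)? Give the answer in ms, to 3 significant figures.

3.33 ms

L = 4400 bits.
Transmission delays (L/R per hop): 0.0785714, 7.7193e-05 ms; sum = 0.0786486 ms.
Propagation delays (d/s per hop): 3.31333e-05, 1.75 ms; sum = 1.75003 ms.
Processing at 1 router(s): 1 × 1.5 ms = 1.5 ms.
End-to-end = 3.33 ms.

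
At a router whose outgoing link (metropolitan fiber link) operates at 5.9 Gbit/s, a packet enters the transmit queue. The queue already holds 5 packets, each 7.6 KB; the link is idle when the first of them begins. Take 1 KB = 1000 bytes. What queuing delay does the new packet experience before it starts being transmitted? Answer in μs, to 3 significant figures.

51.5 μs

Each queued packet: L/R = 60800/5900000000 = 10.3051 μs.
5 queued → 51.5254 μs.
Queuing delay = 51.5 μs.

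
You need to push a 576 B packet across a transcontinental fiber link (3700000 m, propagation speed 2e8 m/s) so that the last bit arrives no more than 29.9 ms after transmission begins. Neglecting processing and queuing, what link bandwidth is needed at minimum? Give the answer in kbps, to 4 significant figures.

L = 4608 bits.
Propagation delay = 3700000 / 200000000 = 18.5 ms.
Transmission budget = 29.9 − 18.5 = 11.4 ms.
R ≥ L / t_tx = 4608 bits / 0.0114 s = 404.2 kbps.

404.2 kbps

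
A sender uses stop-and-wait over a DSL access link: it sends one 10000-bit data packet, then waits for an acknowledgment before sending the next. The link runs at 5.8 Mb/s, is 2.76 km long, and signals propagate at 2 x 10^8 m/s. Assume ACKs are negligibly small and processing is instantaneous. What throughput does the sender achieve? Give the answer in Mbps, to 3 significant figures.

5.71 Mbps

t_tx = L/R = 10000/5800000 = 0.00172414 s.
t_prop = 2760/200000000 = 1.38e-05 s; RTT = 2.76e-05 s.
Cycle = t_tx + RTT = 0.00175174 s.
Throughput = L / cycle = 10000 / 0.00175174 = 5.71 Mbps.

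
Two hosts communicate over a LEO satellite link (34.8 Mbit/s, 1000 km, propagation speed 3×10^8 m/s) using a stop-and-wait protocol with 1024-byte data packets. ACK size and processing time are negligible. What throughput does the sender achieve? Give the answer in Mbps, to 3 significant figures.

1.19 Mbps

t_tx = L/R = 8192/34800000 = 0.000235402 s.
t_prop = 1000000/300000000 = 0.00333333 s; RTT = 0.00666667 s.
Cycle = t_tx + RTT = 0.00690207 s.
Throughput = L / cycle = 8192 / 0.00690207 = 1.19 Mbps.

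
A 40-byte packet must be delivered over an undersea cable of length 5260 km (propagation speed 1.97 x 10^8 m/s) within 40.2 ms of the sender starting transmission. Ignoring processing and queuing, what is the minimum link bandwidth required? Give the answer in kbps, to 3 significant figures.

23.7 kbps

L = 320 bits.
Propagation delay = 5260000 / 197000000 = 26.7005 ms.
Transmission budget = 40.2 − 26.7005 = 13.4995 ms.
R ≥ L / t_tx = 320 bits / 0.0134995 s = 23.7 kbps.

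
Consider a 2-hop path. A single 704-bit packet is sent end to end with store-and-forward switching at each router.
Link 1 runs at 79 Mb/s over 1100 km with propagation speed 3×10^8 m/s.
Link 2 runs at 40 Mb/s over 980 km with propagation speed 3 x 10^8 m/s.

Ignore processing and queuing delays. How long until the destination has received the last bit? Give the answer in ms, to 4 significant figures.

Transmission delays (L/R per hop): 0.00891139, 0.0176 ms; sum = 0.0265114 ms.
Propagation delays (d/s per hop): 3.66667, 3.26667 ms; sum = 6.93333 ms.
End-to-end = 6.960 ms.

6.960 ms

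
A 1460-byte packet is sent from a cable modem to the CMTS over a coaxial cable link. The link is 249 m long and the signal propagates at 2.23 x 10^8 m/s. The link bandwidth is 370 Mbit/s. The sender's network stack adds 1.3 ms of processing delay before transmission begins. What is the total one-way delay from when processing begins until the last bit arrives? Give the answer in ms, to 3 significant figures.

1.33 ms

L = 1460 × 8 = 11680 bits.
Transmission delay = L/R = 11680 / 370000000 = 0.0315676 ms.
Propagation delay = d/s = 249 m / 223000000 m/s = 0.00111659 ms.
Plus processing delay 1.3 ms = 1.3 ms.
Total = 1.33 ms.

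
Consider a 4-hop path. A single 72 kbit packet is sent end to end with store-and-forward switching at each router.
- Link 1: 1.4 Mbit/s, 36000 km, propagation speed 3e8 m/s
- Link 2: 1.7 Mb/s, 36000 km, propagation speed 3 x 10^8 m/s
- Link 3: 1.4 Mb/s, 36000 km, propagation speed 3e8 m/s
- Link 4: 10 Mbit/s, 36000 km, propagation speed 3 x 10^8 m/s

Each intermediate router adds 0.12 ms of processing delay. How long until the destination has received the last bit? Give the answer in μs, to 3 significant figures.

L = 72000 bits.
Transmission delays (L/R per hop): 51428.6, 42352.9, 51428.6, 7200 μs; sum = 152410 μs.
Propagation delays (d/s per hop): 120000, 120000, 120000, 120000 μs; sum = 480000 μs.
Processing at 3 router(s): 3 × 0.12 ms = 360 μs.
End-to-end = 633000 μs.

633000 μs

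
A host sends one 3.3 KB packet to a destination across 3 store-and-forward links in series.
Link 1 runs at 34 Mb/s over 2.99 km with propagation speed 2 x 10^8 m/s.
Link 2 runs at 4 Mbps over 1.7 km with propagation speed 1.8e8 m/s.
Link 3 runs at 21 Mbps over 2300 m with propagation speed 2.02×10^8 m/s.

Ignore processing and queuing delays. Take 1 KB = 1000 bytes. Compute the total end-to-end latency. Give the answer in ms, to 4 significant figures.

8.669 ms

L = 26400 bits.
Transmission delays (L/R per hop): 0.776471, 6.6, 1.25714 ms; sum = 8.63361 ms.
Propagation delays (d/s per hop): 0.01495, 0.00944444, 0.0113861 ms; sum = 0.0357806 ms.
End-to-end = 8.669 ms.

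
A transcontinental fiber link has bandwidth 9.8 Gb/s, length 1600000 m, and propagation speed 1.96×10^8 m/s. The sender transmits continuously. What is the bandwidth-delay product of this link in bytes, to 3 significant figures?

10000000 bytes

Propagation delay = 1600000 / 196000000 = 0.00816327 s.
BDP = R × t_prop = 9800000000 × 0.00816327 = 80000000 bits.
In bytes: 80000000/8 = 10000000 bytes.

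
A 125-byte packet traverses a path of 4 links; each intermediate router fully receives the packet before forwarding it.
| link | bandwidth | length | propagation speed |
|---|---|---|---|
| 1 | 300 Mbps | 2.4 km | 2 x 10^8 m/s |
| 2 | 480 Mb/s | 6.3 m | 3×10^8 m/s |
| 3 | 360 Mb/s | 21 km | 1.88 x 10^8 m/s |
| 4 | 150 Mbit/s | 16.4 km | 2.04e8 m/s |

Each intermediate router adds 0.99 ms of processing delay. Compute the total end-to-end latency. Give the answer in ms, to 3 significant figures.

L = 125 × 8 = 1000 bits.
Transmission delays (L/R per hop): 0.00333333, 0.00208333, 0.00277778, 0.00666667 ms; sum = 0.0148611 ms.
Propagation delays (d/s per hop): 0.012, 2.1e-05, 0.111702, 0.0803922 ms; sum = 0.204115 ms.
Processing at 3 router(s): 3 × 0.99 ms = 2.97 ms.
End-to-end = 3.19 ms.

3.19 ms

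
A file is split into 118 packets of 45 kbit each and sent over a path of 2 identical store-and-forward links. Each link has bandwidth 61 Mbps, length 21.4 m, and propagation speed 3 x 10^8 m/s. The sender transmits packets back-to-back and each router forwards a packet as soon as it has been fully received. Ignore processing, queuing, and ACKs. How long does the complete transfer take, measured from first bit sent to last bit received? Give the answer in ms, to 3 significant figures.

Per-hop transmission t_tx = L/R = 45000/61000000 = 0.737705 ms.
Per-hop propagation t_prop = 21.4/300000000 = 7.13333e-05 ms.
Pipeline fill: first packet needs 2·t_tx to clear all hops; remaining 117 packets each add one t_tx.
Total = (2+118-1)·t_tx + 2·t_prop = 119·0.737705 + 2·7.13333e-05 = 87.8 ms.

87.8 ms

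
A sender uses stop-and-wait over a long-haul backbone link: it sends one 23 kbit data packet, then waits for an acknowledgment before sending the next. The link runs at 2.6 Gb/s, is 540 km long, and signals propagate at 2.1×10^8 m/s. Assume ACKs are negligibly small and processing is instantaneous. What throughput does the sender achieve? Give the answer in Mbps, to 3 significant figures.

4.46 Mbps

t_tx = L/R = 23000/2600000000 = 8.84615e-06 s.
t_prop = 540000/210000000 = 0.00257143 s; RTT = 0.00514286 s.
Cycle = t_tx + RTT = 0.0051517 s.
Throughput = L / cycle = 23000 / 0.0051517 = 4.46 Mbps.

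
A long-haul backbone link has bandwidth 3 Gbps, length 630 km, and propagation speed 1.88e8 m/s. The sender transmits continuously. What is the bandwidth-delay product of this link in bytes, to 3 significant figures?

1260000 bytes

Propagation delay = 630000 / 188000000 = 0.00335106 s.
BDP = R × t_prop = 3000000000 × 0.00335106 = 10053200 bits.
In bytes: 10053200/8 = 1260000 bytes.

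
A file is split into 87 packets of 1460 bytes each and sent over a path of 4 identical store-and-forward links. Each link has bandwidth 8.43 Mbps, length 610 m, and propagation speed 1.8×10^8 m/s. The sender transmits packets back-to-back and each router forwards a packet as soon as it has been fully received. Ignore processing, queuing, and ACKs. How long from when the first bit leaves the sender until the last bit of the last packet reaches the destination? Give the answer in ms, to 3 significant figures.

Per-hop transmission t_tx = L/R = 11680/8430000 = 1.38553 ms.
Per-hop propagation t_prop = 610/180000000 = 0.00338889 ms.
Pipeline fill: first packet needs 4·t_tx to clear all hops; remaining 86 packets each add one t_tx.
Total = (4+87-1)·t_tx + 4·t_prop = 90·1.38553 + 4·0.00338889 = 125 ms.

125 ms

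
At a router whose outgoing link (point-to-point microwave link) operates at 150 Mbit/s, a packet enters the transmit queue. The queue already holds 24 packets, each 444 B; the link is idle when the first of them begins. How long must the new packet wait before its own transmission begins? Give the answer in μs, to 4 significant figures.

568.3 μs

Each queued packet: L/R = 3552/150000000 = 23.68 μs.
24 queued → 568.32 μs.
Queuing delay = 568.3 μs.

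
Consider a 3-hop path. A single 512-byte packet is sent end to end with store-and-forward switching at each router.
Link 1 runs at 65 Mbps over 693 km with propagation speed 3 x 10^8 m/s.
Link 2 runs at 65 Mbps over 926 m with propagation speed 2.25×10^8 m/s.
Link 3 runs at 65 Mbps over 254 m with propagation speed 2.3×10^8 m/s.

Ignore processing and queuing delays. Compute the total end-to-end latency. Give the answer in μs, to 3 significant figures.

L = 512 × 8 = 4096 bits.
Transmission delay per hop = L/R = 4096/65000000 = 63.0154 μs; 3 hops → 189.046 μs.
Propagation delays (d/s per hop): 2310, 4.11556, 1.10435 μs; sum = 2315.22 μs.
End-to-end = 2500 μs.

2500 μs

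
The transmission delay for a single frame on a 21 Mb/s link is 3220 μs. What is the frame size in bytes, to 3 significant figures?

L = R × t_tx = 21000000 b/s × 0.00322 s = 67620 bits.
In bytes: 67620 / 8 = 8450 bytes.

8450 bytes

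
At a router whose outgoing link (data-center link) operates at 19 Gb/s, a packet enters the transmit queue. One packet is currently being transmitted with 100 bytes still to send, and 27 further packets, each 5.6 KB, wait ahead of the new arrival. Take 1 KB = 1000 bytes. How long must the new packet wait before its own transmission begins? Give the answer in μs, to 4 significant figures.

Each queued packet: L/R = 44800/19000000000 = 2.35789 μs.
27 queued → 63.6632 μs.
Plus remaining 800 bits of current packet: 0.0421053 μs.
Queuing delay = 63.71 μs.

63.71 μs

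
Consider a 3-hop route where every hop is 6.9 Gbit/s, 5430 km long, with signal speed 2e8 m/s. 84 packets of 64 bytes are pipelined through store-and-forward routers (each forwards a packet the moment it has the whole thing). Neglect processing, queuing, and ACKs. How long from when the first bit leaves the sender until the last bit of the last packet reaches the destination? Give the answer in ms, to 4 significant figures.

Per-hop transmission t_tx = L/R = 512/6900000000 = 7.42029e-05 ms.
Per-hop propagation t_prop = 5430000/200000000 = 27.15 ms.
Pipeline fill: first packet needs 3·t_tx to clear all hops; remaining 83 packets each add one t_tx.
Total = (3+84-1)·t_tx + 3·t_prop = 86·7.42029e-05 + 3·27.15 = 81.46 ms.

81.46 ms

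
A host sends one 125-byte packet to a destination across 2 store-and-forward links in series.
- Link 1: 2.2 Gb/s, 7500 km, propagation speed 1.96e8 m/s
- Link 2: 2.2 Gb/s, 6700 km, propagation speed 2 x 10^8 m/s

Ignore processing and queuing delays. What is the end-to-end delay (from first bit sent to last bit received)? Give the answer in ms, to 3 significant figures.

71.8 ms

L = 125 × 8 = 1000 bits.
Transmission delay per hop = L/R = 1000/2200000000 = 0.000454545 ms; 2 hops → 0.000909091 ms.
Propagation delays (d/s per hop): 38.2653, 33.5 ms; sum = 71.7653 ms.
End-to-end = 71.8 ms.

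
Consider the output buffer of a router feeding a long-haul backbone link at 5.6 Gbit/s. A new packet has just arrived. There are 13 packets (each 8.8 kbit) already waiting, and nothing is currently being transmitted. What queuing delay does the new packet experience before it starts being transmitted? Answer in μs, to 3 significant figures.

Each queued packet: L/R = 8800/5600000000 = 1.57143 μs.
13 queued → 20.4286 μs.
Queuing delay = 20.4 μs.

20.4 μs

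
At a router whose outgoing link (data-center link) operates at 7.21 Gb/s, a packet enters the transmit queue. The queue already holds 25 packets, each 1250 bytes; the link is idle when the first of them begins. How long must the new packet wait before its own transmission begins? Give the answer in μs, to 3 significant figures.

Each queued packet: L/R = 10000/7210000000 = 1.38696 μs.
25 queued → 34.6741 μs.
Queuing delay = 34.7 μs.

34.7 μs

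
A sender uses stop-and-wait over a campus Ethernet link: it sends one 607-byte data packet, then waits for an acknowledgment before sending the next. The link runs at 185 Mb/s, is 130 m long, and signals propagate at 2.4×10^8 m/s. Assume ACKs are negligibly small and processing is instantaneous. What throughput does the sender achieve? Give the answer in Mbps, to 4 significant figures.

177.7 Mbps

t_tx = L/R = 4856/185000000 = 2.62486e-05 s.
t_prop = 130/240000000 = 5.41667e-07 s; RTT = 1.08333e-06 s.
Cycle = t_tx + RTT = 2.7332e-05 s.
Throughput = L / cycle = 4856 / 2.7332e-05 = 177.7 Mbps.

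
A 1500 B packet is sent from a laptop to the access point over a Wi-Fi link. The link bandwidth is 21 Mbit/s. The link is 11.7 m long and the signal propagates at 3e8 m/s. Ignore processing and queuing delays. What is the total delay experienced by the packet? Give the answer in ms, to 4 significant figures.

0.5715 ms

L = 1500 × 8 = 12000 bits.
Transmission delay = L/R = 12000 / 21000000 = 0.571429 ms.
Propagation delay = d/s = 11.7 m / 300000000 m/s = 3.9e-05 ms.
Total = 0.5715 ms.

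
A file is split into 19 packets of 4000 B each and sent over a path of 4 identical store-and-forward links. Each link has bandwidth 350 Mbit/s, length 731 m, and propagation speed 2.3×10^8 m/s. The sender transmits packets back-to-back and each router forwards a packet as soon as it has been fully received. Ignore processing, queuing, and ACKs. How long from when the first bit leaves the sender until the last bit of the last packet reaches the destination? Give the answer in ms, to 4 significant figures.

Per-hop transmission t_tx = L/R = 32000/350000000 = 0.0914286 ms.
Per-hop propagation t_prop = 731/2.3e+08 = 0.00317826 ms.
Pipeline fill: first packet needs 4·t_tx to clear all hops; remaining 18 packets each add one t_tx.
Total = (4+19-1)·t_tx + 4·t_prop = 22·0.0914286 + 4·0.00317826 = 2.024 ms.

2.024 ms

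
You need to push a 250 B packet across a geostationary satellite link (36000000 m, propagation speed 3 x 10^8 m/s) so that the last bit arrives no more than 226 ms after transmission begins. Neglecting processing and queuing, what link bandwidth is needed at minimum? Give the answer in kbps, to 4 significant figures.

18.87 kbps

L = 2000 bits.
Propagation delay = 36000000 / 300000000 = 120 ms.
Transmission budget = 226 − 120 = 106 ms.
R ≥ L / t_tx = 2000 bits / 0.106 s = 18.87 kbps.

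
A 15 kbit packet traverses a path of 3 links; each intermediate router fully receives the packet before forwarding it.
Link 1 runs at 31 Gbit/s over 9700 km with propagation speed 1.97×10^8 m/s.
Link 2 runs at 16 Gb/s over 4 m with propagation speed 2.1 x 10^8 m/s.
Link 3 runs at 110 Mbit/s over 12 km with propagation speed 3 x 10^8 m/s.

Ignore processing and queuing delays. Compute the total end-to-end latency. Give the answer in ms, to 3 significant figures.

L = 15000 bits.
Transmission delays (L/R per hop): 0.000483871, 0.0009375, 0.136364 ms; sum = 0.137785 ms.
Propagation delays (d/s per hop): 49.2386, 1.90476e-05, 0.04 ms; sum = 49.2786 ms.
End-to-end = 49.4 ms.

49.4 ms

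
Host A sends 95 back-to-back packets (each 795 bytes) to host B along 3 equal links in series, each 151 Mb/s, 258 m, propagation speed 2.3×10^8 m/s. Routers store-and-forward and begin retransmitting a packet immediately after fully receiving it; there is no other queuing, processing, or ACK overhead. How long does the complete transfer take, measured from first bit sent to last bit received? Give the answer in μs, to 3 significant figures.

4090 μs

Per-hop transmission t_tx = L/R = 6360/151000000 = 42.1192 μs.
Per-hop propagation t_prop = 258/2.3e+08 = 1.12174 μs.
Pipeline fill: first packet needs 3·t_tx to clear all hops; remaining 94 packets each add one t_tx.
Total = (3+95-1)·t_tx + 3·t_prop = 97·42.1192 + 3·1.12174 = 4090 μs.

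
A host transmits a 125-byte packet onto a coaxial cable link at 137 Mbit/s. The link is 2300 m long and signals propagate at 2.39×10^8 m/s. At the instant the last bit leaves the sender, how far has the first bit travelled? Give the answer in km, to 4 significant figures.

1.745 km

t_tx = L/R = 1000/137000000 = 7.29927e-06 s.
Distance = s × t_tx = 239000000 × 7.29927e-06 = 1.745 km.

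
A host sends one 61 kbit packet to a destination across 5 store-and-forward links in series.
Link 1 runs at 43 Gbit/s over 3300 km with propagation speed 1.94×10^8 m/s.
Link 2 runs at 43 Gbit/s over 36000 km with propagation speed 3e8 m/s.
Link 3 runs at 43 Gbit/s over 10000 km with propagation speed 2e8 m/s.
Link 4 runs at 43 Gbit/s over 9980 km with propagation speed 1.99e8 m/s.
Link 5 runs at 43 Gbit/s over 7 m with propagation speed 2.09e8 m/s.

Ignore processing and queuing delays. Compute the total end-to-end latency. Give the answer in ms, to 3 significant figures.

L = 61000 bits.
Transmission delay per hop = L/R = 61000/43000000000 = 0.0014186 ms; 5 hops → 0.00709302 ms.
Propagation delays (d/s per hop): 17.0103, 120, 50, 50.1508, 3.34928e-05 ms; sum = 237.161 ms.
End-to-end = 237 ms.

237 ms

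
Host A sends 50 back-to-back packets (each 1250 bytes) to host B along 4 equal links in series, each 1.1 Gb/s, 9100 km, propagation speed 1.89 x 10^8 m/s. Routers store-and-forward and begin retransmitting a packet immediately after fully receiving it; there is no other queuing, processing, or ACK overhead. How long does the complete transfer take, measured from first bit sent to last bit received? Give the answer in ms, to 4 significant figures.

193.1 ms

Per-hop transmission t_tx = L/R = 10000/1100000000 = 0.00909091 ms.
Per-hop propagation t_prop = 9100000/189000000 = 48.1481 ms.
Pipeline fill: first packet needs 4·t_tx to clear all hops; remaining 49 packets each add one t_tx.
Total = (4+50-1)·t_tx + 4·t_prop = 53·0.00909091 + 4·48.1481 = 193.1 ms.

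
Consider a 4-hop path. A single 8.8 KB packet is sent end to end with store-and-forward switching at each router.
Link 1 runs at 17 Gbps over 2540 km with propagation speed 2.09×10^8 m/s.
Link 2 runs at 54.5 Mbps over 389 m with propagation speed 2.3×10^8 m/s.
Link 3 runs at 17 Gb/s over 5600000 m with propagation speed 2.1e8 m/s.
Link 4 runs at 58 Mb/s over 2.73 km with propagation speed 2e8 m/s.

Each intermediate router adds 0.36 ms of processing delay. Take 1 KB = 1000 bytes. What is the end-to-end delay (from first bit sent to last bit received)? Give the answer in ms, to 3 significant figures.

42.4 ms

L = 70400 bits.
Transmission delays (L/R per hop): 0.00414118, 1.29174, 0.00414118, 1.21379 ms; sum = 2.51382 ms.
Propagation delays (d/s per hop): 12.1531, 0.0016913, 26.6667, 0.01365 ms; sum = 38.8351 ms.
Processing at 3 router(s): 3 × 0.36 ms = 1.08 ms.
End-to-end = 42.4 ms.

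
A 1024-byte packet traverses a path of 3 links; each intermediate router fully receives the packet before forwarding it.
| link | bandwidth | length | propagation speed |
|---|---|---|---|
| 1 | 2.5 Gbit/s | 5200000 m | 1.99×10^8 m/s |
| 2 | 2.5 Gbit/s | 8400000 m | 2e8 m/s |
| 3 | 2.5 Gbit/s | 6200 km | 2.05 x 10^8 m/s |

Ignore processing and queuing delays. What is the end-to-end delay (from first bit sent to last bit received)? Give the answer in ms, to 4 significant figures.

98.38 ms

L = 1024 × 8 = 8192 bits.
Transmission delay per hop = L/R = 8192/2500000000 = 0.0032768 ms; 3 hops → 0.0098304 ms.
Propagation delays (d/s per hop): 26.1307, 42, 30.2439 ms; sum = 98.3746 ms.
End-to-end = 98.38 ms.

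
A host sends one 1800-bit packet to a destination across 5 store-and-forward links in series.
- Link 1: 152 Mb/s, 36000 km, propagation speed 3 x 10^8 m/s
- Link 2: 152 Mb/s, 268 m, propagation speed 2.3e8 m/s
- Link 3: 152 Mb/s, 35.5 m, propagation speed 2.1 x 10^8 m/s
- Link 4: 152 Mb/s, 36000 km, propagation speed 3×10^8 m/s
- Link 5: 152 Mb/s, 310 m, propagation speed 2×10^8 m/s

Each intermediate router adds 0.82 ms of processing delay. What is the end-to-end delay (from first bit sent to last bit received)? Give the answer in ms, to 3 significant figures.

Transmission delay per hop = L/R = 1800/152000000 = 0.0118421 ms; 5 hops → 0.0592105 ms.
Propagation delays (d/s per hop): 120, 0.00116522, 0.000169048, 120, 0.00155 ms; sum = 240.003 ms.
Processing at 4 router(s): 4 × 0.82 ms = 3.28 ms.
End-to-end = 243 ms.

243 ms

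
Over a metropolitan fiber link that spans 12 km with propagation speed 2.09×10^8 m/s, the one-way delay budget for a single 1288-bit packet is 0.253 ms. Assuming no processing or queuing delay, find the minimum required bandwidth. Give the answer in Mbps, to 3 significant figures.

6.59 Mbps

Propagation delay = 12000 / 209000000 = 0.0574163 ms.
Transmission budget = 0.253 − 0.0574163 = 0.195584 ms.
R ≥ L / t_tx = 1288 bits / 0.000195584 s = 6.59 Mbps.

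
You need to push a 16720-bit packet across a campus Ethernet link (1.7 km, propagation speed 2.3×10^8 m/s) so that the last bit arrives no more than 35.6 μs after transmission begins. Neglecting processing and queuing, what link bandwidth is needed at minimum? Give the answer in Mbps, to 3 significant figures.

593 Mbps

Propagation delay = 1700 / 2.3e+08 = 7.3913 μs.
Transmission budget = 35.6 − 7.3913 = 28.2087 μs.
R ≥ L / t_tx = 16720 bits / 2.82087e-05 s = 593 Mbps.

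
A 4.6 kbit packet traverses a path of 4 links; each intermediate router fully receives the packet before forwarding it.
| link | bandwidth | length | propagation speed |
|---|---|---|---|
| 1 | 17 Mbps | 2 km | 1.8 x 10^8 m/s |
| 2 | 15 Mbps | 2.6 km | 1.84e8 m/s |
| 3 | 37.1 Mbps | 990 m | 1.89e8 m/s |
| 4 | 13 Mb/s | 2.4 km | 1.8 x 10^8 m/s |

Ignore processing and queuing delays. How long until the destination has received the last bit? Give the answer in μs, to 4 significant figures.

L = 4600 bits.
Transmission delays (L/R per hop): 270.588, 306.667, 123.989, 353.846 μs; sum = 1055.09 μs.
Propagation delays (d/s per hop): 11.1111, 14.1304, 5.2381, 13.3333 μs; sum = 43.813 μs.
End-to-end = 1099 μs.

1099 μs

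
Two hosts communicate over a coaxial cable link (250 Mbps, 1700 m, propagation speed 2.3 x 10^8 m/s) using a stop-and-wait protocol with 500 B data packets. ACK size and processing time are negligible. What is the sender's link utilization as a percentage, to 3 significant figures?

t_tx = L/R = 4000/250000000 = 1.6e-05 s.
t_prop = 1700/2.3e+08 = 7.3913e-06 s; RTT = 1.47826e-05 s.
Cycle = t_tx + RTT = 3.07826e-05 s.
Utilization = t_tx / cycle = 1.6e-05/3.07826e-05 = 52.0 %.

52.0 %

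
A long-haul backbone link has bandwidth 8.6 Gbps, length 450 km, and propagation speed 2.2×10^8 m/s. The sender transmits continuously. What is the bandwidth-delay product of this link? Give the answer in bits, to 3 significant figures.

17600000 bits

Propagation delay = 450000 / 2.2e+08 = 0.00204545 s.
BDP = R × t_prop = 8600000000 × 0.00204545 = 17590900 bits.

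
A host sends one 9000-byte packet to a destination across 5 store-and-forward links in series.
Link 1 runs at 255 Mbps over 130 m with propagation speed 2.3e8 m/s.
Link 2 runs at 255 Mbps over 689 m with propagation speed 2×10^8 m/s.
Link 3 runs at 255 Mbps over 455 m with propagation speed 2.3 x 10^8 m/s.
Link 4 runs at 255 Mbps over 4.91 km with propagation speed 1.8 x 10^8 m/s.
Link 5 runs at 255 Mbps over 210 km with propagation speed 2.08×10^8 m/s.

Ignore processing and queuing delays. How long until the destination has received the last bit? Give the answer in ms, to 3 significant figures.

2.45 ms

L = 9000 × 8 = 72000 bits.
Transmission delay per hop = L/R = 72000/255000000 = 0.282353 ms; 5 hops → 1.41176 ms.
Propagation delays (d/s per hop): 0.000565217, 0.003445, 0.00197826, 0.0272778, 1.00962 ms; sum = 1.04288 ms.
End-to-end = 2.45 ms.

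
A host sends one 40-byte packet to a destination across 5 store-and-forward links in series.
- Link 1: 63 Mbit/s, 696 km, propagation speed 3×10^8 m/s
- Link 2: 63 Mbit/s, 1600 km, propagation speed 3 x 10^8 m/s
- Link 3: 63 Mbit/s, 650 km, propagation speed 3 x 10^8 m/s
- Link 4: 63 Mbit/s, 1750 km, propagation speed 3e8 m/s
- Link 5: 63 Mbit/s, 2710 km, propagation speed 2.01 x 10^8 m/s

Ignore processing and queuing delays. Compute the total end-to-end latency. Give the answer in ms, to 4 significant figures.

29.16 ms

L = 40 × 8 = 320 bits.
Transmission delay per hop = L/R = 320/63000000 = 0.00507937 ms; 5 hops → 0.0253968 ms.
Propagation delays (d/s per hop): 2.32, 5.33333, 2.16667, 5.83333, 13.4826 ms; sum = 29.1359 ms.
End-to-end = 29.16 ms.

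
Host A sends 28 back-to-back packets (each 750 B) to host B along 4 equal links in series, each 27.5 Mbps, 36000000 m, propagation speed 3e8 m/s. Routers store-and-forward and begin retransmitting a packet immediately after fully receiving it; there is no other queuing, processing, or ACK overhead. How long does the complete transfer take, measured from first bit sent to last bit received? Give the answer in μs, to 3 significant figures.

487000 μs

Per-hop transmission t_tx = L/R = 6000/27500000 = 218.182 μs.
Per-hop propagation t_prop = 36000000/300000000 = 120000 μs.
Pipeline fill: first packet needs 4·t_tx to clear all hops; remaining 27 packets each add one t_tx.
Total = (4+28-1)·t_tx + 4·t_prop = 31·218.182 + 4·120000 = 487000 μs.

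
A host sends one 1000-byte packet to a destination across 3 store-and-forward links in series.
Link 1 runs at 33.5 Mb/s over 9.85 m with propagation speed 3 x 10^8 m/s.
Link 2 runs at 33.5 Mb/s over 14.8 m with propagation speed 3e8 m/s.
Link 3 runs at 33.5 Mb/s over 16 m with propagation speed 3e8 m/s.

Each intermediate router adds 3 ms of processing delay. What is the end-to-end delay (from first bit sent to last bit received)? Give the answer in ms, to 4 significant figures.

6.717 ms

L = 1000 × 8 = 8000 bits.
Transmission delay per hop = L/R = 8000/33500000 = 0.238806 ms; 3 hops → 0.716418 ms.
Propagation delays (d/s per hop): 3.28333e-05, 4.93333e-05, 5.33333e-05 ms; sum = 0.0001355 ms.
Processing at 2 router(s): 2 × 3 ms = 6 ms.
End-to-end = 6.717 ms.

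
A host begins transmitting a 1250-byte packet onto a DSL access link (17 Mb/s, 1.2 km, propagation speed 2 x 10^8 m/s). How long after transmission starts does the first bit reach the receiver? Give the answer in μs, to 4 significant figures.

6.000 μs

First bit experiences only propagation delay: d/s = 1200/200000000 = 6.000 μs.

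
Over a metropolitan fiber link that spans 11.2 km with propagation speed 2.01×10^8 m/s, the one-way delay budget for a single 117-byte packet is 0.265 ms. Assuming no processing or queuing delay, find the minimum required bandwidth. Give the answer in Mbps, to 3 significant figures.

4.47 Mbps

L = 936 bits.
Propagation delay = 11200 / 2.01e+08 = 0.0557214 ms.
Transmission budget = 0.265 − 0.0557214 = 0.209279 ms.
R ≥ L / t_tx = 936 bits / 0.000209279 s = 4.47 Mbps.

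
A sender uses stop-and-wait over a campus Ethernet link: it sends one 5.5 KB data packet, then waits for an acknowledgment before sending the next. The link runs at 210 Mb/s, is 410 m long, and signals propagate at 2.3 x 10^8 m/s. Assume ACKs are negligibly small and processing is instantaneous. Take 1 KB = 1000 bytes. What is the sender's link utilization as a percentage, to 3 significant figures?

98.3 %

t_tx = L/R = 44000/210000000 = 0.000209524 s.
t_prop = 410/2.3e+08 = 1.78261e-06 s; RTT = 3.56522e-06 s.
Cycle = t_tx + RTT = 0.000213089 s.
Utilization = t_tx / cycle = 0.000209524/0.000213089 = 98.3 %.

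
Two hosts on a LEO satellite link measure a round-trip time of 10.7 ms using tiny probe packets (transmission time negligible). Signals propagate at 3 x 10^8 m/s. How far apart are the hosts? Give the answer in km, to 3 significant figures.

1610 km

One-way propagation = RTT/2 = 5.35 ms.
d = s × t = 300000000 × 0.00535 = 1610 km.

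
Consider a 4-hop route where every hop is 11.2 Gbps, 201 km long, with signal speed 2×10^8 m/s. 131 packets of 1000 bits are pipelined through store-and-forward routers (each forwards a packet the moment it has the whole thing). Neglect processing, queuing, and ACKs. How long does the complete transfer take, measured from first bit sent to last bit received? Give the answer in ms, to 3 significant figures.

4.03 ms

Per-hop transmission t_tx = L/R = 1000/11200000000 = 8.92857e-05 ms.
Per-hop propagation t_prop = 201000/200000000 = 1.005 ms.
Pipeline fill: first packet needs 4·t_tx to clear all hops; remaining 130 packets each add one t_tx.
Total = (4+131-1)·t_tx + 4·t_prop = 134·8.92857e-05 + 4·1.005 = 4.03 ms.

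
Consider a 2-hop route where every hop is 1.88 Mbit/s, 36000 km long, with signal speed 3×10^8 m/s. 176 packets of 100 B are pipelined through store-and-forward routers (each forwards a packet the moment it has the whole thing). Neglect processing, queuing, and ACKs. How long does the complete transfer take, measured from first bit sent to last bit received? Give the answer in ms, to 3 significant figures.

Per-hop transmission t_tx = L/R = 800/1880000 = 0.425532 ms.
Per-hop propagation t_prop = 36000000/300000000 = 120 ms.
Pipeline fill: first packet needs 2·t_tx to clear all hops; remaining 175 packets each add one t_tx.
Total = (2+176-1)·t_tx + 2·t_prop = 177·0.425532 + 2·120 = 315 ms.

315 ms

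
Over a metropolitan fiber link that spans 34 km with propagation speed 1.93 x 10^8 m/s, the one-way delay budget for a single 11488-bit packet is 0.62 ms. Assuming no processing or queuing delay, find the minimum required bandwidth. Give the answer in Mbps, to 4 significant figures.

25.88 Mbps

Propagation delay = 34000 / 193000000 = 0.176166 ms.
Transmission budget = 0.62 − 0.176166 = 0.443834 ms.
R ≥ L / t_tx = 11488 bits / 0.000443834 s = 25.88 Mbps.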